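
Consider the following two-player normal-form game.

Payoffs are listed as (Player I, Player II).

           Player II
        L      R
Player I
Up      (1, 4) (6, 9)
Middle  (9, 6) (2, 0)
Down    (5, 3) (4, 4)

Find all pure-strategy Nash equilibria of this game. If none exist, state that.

(Up, L): Player I can switch to Middle (1 → 9). Not NE.
(Up, R): Player I gets 6, best alternative 4; Player II gets 9, best alternative 4. No profitable deviation — NE.
(Middle, L): Player I gets 9, best alternative 5; Player II gets 6, best alternative 0. No profitable deviation — NE.
(Middle, R): Player I can switch to Up (2 → 6). Not NE.
(Down, L): Player I can switch to Middle (5 → 9). Not NE.
(Down, R): Player I can switch to Up (4 → 6). Not NE.

Pure-strategy Nash equilibria: (Up, R) and (Middle, L)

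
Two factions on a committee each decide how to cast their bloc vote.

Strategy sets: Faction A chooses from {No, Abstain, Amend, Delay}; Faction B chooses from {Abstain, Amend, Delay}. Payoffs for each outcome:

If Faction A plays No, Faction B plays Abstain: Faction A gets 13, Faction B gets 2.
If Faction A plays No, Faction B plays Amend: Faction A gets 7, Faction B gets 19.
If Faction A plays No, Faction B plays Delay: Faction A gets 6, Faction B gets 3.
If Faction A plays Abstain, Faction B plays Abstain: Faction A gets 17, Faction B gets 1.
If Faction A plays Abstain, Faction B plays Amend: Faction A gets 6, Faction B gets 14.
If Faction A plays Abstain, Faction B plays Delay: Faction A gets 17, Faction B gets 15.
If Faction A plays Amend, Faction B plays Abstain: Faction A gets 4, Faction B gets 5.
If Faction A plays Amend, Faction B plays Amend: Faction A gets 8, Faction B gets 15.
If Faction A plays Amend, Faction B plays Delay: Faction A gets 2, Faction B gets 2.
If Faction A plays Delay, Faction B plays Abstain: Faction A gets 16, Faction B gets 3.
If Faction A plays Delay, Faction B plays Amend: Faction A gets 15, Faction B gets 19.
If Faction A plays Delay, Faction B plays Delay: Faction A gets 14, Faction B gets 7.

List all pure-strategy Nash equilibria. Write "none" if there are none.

The pure Nash equilibria are (Abstain, Delay), (Delay, Amend).

Mark each player's best response to every combination of opponents' strategies; a profile where every player is best-responding is a pure Nash equilibrium.
Faction A against Abstain: payoffs 13, 17, 4, 16 → best response Abstain.
Faction A against Amend: payoffs 7, 6, 8, 15 → best response Delay.
Faction A against Delay: payoffs 6, 17, 2, 14 → best response Abstain.
Faction B against No: payoffs 2, 19, 3 → best response Amend.
Faction B against Abstain: payoffs 1, 14, 15 → best response Delay.
Faction B against Amend: payoffs 5, 15, 2 → best response Amend.
Faction B against Delay: payoffs 3, 19, 7 → best response Amend.
Mutual best responses: (Abstain, Delay); (Delay, Amend).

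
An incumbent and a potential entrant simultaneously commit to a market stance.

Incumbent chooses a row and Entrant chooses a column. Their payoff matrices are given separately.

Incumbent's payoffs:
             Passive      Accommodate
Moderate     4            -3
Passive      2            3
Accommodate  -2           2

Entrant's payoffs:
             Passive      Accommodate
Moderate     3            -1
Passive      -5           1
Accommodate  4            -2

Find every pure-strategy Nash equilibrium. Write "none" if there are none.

(Moderate, Passive), (Passive, Accommodate)

Incumbent against Passive: payoffs 4, 2, -2 → best response Moderate.
Incumbent against Accommodate: payoffs -3, 3, 2 → best response Passive.
Entrant against Moderate: payoffs 3, -1 → best response Passive.
Entrant against Passive: payoffs -5, 1 → best response Accommodate.
Entrant against Accommodate: payoffs 4, -2 → best response Passive.
Mutual best responses: (Moderate, Passive); (Passive, Accommodate).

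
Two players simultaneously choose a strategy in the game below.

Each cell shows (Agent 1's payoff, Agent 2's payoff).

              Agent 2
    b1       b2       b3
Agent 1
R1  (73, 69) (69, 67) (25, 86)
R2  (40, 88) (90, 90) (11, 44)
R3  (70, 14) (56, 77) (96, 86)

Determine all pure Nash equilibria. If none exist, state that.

Pure-strategy Nash equilibria: (R2, b2); (R3, b3)

Agent 1 against b1: payoffs 73, 40, 70 → best response R1.
Agent 1 against b2: payoffs 69, 90, 56 → best response R2.
Agent 1 against b3: payoffs 25, 11, 96 → best response R3.
Agent 2 against R1: payoffs 69, 67, 86 → best response b3.
Agent 2 against R2: payoffs 88, 90, 44 → best response b2.
Agent 2 against R3: payoffs 14, 77, 86 → best response b3.
Mutual best responses: (R2, b2); (R3, b3).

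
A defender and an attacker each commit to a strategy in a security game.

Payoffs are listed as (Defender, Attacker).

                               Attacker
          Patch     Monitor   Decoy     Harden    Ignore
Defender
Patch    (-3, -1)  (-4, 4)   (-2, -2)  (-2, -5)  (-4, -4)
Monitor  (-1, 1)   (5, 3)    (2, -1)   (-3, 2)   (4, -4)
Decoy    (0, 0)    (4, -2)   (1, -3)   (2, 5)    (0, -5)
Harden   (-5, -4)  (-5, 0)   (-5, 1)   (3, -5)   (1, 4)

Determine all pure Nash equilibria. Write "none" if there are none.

The unique pure-strategy Nash equilibrium is (Monitor, Monitor).

(Patch, Patch): Defender can switch to Monitor (-3 → -1). Not NE.
(Patch, Monitor): Defender can switch to Monitor (-4 → 5). Not NE.
(Patch, Decoy): Defender can switch to Monitor (-2 → 2). Not NE.
(Patch, Harden): Defender can switch to Decoy (-2 → 2). Not NE.
(Patch, Ignore): Defender can switch to Monitor (-4 → 4). Not NE.
(Monitor, Patch): Defender can switch to Decoy (-1 → 0). Not NE.
(Monitor, Monitor): Defender gets 5, best alternative 4; Attacker gets 3, best alternative 2. No profitable deviation — NE.
(Monitor, Decoy): Attacker can switch to Patch (-1 → 1). Not NE.
(Monitor, Harden): Defender can switch to Patch (-3 → -2). Not NE.
(Monitor, Ignore): Attacker can switch to Patch (-4 → 1). Not NE.
(Decoy, Patch): Attacker can switch to Harden (0 → 5). Not NE.
(The remaining 9 profiles each have a profitable deviation by the same check.)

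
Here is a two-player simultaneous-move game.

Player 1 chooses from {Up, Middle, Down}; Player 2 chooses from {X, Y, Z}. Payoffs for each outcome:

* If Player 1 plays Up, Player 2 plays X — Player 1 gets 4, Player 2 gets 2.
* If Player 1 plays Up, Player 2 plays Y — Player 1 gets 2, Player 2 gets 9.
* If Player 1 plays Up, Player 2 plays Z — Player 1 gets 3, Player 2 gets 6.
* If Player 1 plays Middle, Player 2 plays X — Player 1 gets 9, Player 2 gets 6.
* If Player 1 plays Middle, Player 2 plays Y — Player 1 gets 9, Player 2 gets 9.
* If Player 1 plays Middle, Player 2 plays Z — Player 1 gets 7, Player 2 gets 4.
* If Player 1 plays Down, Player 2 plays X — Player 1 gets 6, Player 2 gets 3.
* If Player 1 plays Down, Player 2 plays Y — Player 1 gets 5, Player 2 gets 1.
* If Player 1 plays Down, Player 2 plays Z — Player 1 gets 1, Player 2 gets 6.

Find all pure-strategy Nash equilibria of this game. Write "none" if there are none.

Pure NE: (Middle, Y)

Player 1 against X: payoffs 4, 9, 6 → best response Middle.
Player 1 against Y: payoffs 2, 9, 5 → best response Middle.
Player 1 against Z: payoffs 3, 7, 1 → best response Middle.
Player 2 against Up: payoffs 2, 9, 6 → best response Y.
Player 2 against Middle: payoffs 6, 9, 4 → best response Y.
Player 2 against Down: payoffs 3, 1, 6 → best response Z.
Mutual best responses: (Middle, Y).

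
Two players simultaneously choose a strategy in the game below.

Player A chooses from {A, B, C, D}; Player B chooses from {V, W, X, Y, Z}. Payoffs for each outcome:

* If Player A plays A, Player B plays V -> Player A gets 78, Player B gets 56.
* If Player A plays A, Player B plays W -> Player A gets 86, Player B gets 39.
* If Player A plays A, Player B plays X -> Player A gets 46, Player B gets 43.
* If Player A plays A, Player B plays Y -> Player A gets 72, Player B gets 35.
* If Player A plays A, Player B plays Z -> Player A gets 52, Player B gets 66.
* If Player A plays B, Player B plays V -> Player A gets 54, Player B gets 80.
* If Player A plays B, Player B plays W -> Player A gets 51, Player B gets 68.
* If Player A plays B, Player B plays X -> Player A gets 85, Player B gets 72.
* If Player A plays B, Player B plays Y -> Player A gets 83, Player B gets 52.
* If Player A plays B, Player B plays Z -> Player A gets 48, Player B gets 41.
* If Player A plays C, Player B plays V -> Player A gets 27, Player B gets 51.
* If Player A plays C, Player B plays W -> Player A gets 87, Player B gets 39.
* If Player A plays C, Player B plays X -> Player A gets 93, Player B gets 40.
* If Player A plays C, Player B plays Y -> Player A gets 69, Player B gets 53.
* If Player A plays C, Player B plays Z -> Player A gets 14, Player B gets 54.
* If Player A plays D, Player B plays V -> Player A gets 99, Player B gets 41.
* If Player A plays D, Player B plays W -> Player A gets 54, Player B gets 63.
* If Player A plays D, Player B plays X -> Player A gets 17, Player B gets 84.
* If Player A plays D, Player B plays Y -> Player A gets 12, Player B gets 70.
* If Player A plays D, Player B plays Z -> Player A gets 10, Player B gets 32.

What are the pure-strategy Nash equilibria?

Mark each player's best response to every combination of opponents' strategies; a profile where every player is best-responding is a pure Nash equilibrium.
Player A against V: payoffs 78, 54, 27, 99 → best response D.
Player A against W: payoffs 86, 51, 87, 54 → best response C.
Player A against X: payoffs 46, 85, 93, 17 → best response C.
Player A against Y: payoffs 72, 83, 69, 12 → best response B.
Player A against Z: payoffs 52, 48, 14, 10 → best response A.
Player B against A: payoffs 56, 39, 43, 35, 66 → best response Z.
Player B against B: payoffs 80, 68, 72, 52, 41 → best response V.
Player B against C: payoffs 51, 39, 40, 53, 54 → best response Z.
Player B against D: payoffs 41, 63, 84, 70, 32 → best response X.
Mutual best responses: (A, Z).

The unique pure-strategy Nash equilibrium is (A, Z).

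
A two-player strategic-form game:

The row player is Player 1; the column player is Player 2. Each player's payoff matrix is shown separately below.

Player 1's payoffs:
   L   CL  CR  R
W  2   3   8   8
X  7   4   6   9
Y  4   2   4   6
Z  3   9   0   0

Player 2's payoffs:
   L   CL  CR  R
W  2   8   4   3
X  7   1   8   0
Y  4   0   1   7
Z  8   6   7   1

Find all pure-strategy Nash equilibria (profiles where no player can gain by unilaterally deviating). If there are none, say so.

none

Player 1 against L: payoffs 2, 7, 4, 3 → best response X.
Player 1 against CL: payoffs 3, 4, 2, 9 → best response Z.
Player 1 against CR: payoffs 8, 6, 4, 0 → best response W.
Player 1 against R: payoffs 8, 9, 6, 0 → best response X.
Player 2 against W: payoffs 2, 8, 4, 3 → best response CL.
Player 2 against X: payoffs 7, 1, 8, 0 → best response CR.
Player 2 against Y: payoffs 4, 0, 1, 7 → best response R.
Player 2 against Z: payoffs 8, 6, 7, 1 → best response L.
No profile is a mutual best response for all players.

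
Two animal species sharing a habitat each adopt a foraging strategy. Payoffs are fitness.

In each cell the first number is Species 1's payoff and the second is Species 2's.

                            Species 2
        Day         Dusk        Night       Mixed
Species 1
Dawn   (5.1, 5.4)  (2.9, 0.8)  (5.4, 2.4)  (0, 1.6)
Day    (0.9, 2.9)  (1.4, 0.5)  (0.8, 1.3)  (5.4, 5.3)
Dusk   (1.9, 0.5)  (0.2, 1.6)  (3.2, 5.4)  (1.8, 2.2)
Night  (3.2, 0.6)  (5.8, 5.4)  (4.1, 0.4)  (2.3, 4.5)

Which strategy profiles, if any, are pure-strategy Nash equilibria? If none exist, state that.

The pure Nash equilibria are (Dawn, Day); (Day, Mixed); (Night, Dusk).

(Dawn, Day): Species 1 gets 5.1, best alternative 3.2; Species 2 gets 5.4, best alternative 2.4. No profitable deviation — NE.
(Dawn, Dusk): Species 1 can switch to Night (2.9 → 5.8). Not NE.
(Dawn, Night): Species 2 can switch to Day (2.4 → 5.4). Not NE.
(Dawn, Mixed): Species 1 can switch to Day (0 → 5.4). Not NE.
(Day, Day): Species 1 can switch to Dawn (0.9 → 5.1). Not NE.
(Day, Dusk): Species 1 can switch to Dawn (1.4 → 2.9). Not NE.
(Day, Night): Species 1 can switch to Dawn (0.8 → 5.4). Not NE.
(Day, Mixed): Species 1 gets 5.4, best alternative 2.3; Species 2 gets 5.3, best alternative 2.9. No profitable deviation — NE.
(Night, Dusk): Species 1 gets 5.8, best alternative 2.9; Species 2 gets 5.4, best alternative 4.5. No profitable deviation — NE.
(The remaining 7 profiles each have a profitable deviation by the same check.)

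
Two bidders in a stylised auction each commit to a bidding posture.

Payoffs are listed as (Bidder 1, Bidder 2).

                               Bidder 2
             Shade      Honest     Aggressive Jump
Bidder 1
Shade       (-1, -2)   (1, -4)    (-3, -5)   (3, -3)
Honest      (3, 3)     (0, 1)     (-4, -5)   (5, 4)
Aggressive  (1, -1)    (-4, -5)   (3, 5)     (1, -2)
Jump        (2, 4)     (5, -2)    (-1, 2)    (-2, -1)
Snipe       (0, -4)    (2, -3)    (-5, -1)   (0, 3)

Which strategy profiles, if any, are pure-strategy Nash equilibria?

Pure-strategy Nash equilibria: (Honest, Jump); (Aggressive, Aggressive)

Bidder 1 against Shade: payoffs -1, 3, 1, 2, 0 → best response Honest.
Bidder 1 against Honest: payoffs 1, 0, -4, 5, 2 → best response Jump.
Bidder 1 against Aggressive: payoffs -3, -4, 3, -1, -5 → best response Aggressive.
Bidder 1 against Jump: payoffs 3, 5, 1, -2, 0 → best response Honest.
Bidder 2 against Shade: payoffs -2, -4, -5, -3 → best response Shade.
Bidder 2 against Honest: payoffs 3, 1, -5, 4 → best response Jump.
Bidder 2 against Aggressive: payoffs -1, -5, 5, -2 → best response Aggressive.
Bidder 2 against Jump: payoffs 4, -2, 2, -1 → best response Shade.
Bidder 2 against Snipe: payoffs -4, -3, -1, 3 → best response Jump.
Mutual best responses: (Honest, Jump); (Aggressive, Aggressive).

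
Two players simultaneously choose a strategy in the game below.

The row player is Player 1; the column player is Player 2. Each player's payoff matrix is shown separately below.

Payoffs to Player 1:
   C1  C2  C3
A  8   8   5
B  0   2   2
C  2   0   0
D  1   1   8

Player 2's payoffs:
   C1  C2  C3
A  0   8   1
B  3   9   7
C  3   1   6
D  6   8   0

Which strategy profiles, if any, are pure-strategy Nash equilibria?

(A, C1): Player 2 can switch to C2 (0 → 8). Not NE.
(A, C2): Player 1 gets 8, best alternative 2; Player 2 gets 8, best alternative 1. No profitable deviation — NE.
(A, C3): Player 1 can switch to D (5 → 8). Not NE.
(B, C1): Player 1 can switch to A (0 → 8). Not NE.
(B, C2): Player 1 can switch to A (2 → 8). Not NE.
(B, C3): Player 1 can switch to A (2 → 5). Not NE.
(C, C1): Player 1 can switch to A (2 → 8). Not NE.
(The remaining 5 profiles each have a profitable deviation by the same check.)

(A, C2)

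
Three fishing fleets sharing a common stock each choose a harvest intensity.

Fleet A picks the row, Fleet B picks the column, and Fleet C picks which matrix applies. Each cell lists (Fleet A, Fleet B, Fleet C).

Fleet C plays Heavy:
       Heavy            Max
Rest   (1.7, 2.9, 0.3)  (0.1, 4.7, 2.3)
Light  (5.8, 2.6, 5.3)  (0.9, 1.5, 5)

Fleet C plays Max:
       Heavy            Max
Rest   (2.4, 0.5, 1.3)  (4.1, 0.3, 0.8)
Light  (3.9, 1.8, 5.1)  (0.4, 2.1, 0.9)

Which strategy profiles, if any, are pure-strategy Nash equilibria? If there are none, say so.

Pure NE: (Light, Heavy, Heavy)

Mark each player's best response to every combination of opponents' strategies; a profile where every player is best-responding is a pure Nash equilibrium.
Fleet A against (Heavy, Heavy): payoffs 1.7, 5.8 → best response Light.
Fleet A against (Heavy, Max): payoffs 2.4, 3.9 → best response Light.
Fleet A against (Max, Heavy): payoffs 0.1, 0.9 → best response Light.
Fleet A against (Max, Max): payoffs 4.1, 0.4 → best response Rest.
Fleet B against (Rest, Heavy): payoffs 2.9, 4.7 → best response Max.
Fleet B against (Rest, Max): payoffs 0.5, 0.3 → best response Heavy.
Fleet B against (Light, Heavy): payoffs 2.6, 1.5 → best response Heavy.
Fleet B against (Light, Max): payoffs 1.8, 2.1 → best response Max.
Fleet C against (Rest, Heavy): payoffs 0.3, 1.3 → best response Max.
Fleet C against (Rest, Max): payoffs 2.3, 0.8 → best response Heavy.
Fleet C against (Light, Heavy): payoffs 5.3, 5.1 → best response Heavy.
Fleet C against (Light, Max): payoffs 5, 0.9 → best response Heavy.
Mutual best responses: (Light, Heavy, Heavy).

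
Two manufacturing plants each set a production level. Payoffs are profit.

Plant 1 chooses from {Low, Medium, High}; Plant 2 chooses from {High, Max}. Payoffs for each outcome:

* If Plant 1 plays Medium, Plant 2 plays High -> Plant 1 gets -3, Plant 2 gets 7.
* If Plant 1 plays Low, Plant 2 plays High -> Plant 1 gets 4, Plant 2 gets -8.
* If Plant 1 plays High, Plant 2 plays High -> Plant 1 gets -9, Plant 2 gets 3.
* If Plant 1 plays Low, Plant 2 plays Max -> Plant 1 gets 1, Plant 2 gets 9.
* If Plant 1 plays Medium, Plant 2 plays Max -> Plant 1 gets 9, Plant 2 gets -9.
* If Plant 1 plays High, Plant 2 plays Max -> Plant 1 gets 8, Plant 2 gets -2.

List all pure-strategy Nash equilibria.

(Low, High): Plant 2 can switch to Max (-8 → 9). Not NE.
(Low, Max): Plant 1 can switch to Medium (1 → 9). Not NE.
(Medium, High): Plant 1 can switch to Low (-3 → 4). Not NE.
(Medium, Max): Plant 2 can switch to High (-9 → 7). Not NE.
(High, High): Plant 1 can switch to Low (-9 → 4). Not NE.
(High, Max): Plant 1 can switch to Medium (8 → 9). Not NE.

none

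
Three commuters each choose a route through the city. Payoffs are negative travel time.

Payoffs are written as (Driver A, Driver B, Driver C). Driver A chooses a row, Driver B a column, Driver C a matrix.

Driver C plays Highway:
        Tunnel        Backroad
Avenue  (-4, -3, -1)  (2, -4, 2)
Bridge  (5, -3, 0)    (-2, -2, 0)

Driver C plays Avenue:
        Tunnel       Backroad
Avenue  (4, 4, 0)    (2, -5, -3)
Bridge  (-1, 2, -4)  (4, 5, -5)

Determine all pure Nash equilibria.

(Avenue, Tunnel, Highway): Driver A can switch to Bridge (-4 → 5). Not NE.
(Avenue, Tunnel, Avenue): Driver A gets 4, best alternative -1; Driver B gets 4, best alternative -5; Driver C gets 0, best alternative -1. No profitable deviation — NE.
(Avenue, Backroad, Highway): Driver B can switch to Tunnel (-4 → -3). Not NE.
(Avenue, Backroad, Avenue): Driver A can switch to Bridge (2 → 4). Not NE.
(Bridge, Tunnel, Highway): Driver B can switch to Backroad (-3 → -2). Not NE.
(Bridge, Tunnel, Avenue): Driver A can switch to Avenue (-1 → 4). Not NE.
(Bridge, Backroad, Highway): Driver A can switch to Avenue (-2 → 2). Not NE.
(Bridge, Backroad, Avenue): Driver C can switch to Highway (-5 → 0). Not NE.

Pure NE: (Avenue, Tunnel, Avenue)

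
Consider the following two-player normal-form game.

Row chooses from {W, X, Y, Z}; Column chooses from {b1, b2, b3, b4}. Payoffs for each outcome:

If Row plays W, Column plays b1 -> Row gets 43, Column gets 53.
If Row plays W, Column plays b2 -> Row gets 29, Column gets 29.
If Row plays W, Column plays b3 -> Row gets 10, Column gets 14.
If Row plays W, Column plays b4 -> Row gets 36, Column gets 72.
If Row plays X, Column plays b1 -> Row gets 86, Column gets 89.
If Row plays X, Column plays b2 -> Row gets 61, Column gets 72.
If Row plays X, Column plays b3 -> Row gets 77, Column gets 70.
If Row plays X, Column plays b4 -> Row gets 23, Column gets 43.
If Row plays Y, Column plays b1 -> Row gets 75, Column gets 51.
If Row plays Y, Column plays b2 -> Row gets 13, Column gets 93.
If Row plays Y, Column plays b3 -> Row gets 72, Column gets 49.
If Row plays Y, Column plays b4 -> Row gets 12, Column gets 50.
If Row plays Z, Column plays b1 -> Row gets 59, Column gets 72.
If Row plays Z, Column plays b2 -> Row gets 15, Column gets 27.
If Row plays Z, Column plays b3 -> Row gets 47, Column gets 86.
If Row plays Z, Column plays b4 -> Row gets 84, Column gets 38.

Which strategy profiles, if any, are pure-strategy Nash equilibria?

(W, b1): Row can switch to X (43 → 86). Not NE.
(W, b2): Row can switch to X (29 → 61). Not NE.
(W, b3): Row can switch to X (10 → 77). Not NE.
(W, b4): Row can switch to Z (36 → 84). Not NE.
(X, b1): Row gets 86, best alternative 75; Column gets 89, best alternative 72. No profitable deviation — NE.
(X, b2): Column can switch to b1 (72 → 89). Not NE.
(X, b3): Column can switch to b1 (70 → 89). Not NE.
(X, b4): Row can switch to W (23 → 36). Not NE.
(Y, b1): Row can switch to X (75 → 86). Not NE.
(Y, b2): Row can switch to W (13 → 29). Not NE.
(Y, b3): Row can switch to X (72 → 77). Not NE.
(The remaining 5 profiles each have a profitable deviation by the same check.)

(X, b1)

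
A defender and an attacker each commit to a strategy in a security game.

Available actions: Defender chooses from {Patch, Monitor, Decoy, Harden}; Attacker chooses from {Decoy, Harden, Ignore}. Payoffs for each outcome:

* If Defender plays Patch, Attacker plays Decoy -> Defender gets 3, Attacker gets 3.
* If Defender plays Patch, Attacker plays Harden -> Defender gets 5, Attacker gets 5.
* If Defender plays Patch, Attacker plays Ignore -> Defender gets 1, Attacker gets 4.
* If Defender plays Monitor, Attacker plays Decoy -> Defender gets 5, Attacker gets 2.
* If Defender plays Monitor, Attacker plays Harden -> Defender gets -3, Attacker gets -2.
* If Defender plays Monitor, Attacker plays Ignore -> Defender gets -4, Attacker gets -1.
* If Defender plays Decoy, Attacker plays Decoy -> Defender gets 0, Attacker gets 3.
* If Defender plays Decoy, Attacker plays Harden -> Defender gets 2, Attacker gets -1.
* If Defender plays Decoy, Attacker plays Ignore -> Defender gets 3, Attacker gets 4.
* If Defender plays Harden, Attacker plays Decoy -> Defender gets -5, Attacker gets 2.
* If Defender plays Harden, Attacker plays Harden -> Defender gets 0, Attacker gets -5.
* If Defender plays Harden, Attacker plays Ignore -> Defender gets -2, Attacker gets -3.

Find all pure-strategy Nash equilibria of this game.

For each player, find the best response to each opponent profile; mutual best responses are the pure NE.
Defender against Decoy: payoffs 3, 5, 0, -5 → best response Monitor.
Defender against Harden: payoffs 5, -3, 2, 0 → best response Patch.
Defender against Ignore: payoffs 1, -4, 3, -2 → best response Decoy.
Attacker against Patch: payoffs 3, 5, 4 → best response Harden.
Attacker against Monitor: payoffs 2, -2, -1 → best response Decoy.
Attacker against Decoy: payoffs 3, -1, 4 → best response Ignore.
Attacker against Harden: payoffs 2, -5, -3 → best response Decoy.
Mutual best responses: (Patch, Harden); (Monitor, Decoy); (Decoy, Ignore).

(Patch, Harden), (Monitor, Decoy), (Decoy, Ignore)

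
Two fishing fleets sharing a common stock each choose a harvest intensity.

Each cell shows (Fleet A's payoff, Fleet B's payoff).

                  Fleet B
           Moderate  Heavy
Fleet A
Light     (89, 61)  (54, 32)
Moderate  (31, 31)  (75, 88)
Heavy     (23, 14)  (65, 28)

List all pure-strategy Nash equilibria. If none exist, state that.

Pure-strategy Nash equilibria: (Light, Moderate) and (Moderate, Heavy)

(Light, Moderate): Fleet A gets 89, best alternative 31; Fleet B gets 61, best alternative 32. No profitable deviation — NE.
(Light, Heavy): Fleet A can switch to Moderate (54 → 75). Not NE.
(Moderate, Moderate): Fleet A can switch to Light (31 → 89). Not NE.
(Moderate, Heavy): Fleet A gets 75, best alternative 65; Fleet B gets 88, best alternative 31. No profitable deviation — NE.
(Heavy, Moderate): Fleet A can switch to Light (23 → 89). Not NE.
(Heavy, Heavy): Fleet A can switch to Moderate (65 → 75). Not NE.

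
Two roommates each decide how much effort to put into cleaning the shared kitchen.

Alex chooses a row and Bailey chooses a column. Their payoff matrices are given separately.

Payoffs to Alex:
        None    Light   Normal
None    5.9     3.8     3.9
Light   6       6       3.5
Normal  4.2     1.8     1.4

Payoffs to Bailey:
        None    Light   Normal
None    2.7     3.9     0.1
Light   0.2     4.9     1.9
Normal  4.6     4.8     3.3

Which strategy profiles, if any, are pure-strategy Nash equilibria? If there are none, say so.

Pure NE: (Light, Light)

Check each profile: it is a Nash equilibrium iff no player can strictly gain by switching unilaterally.
(None, None): Alex can switch to Light (5.9 → 6). Not NE.
(None, Light): Alex can switch to Light (3.8 → 6). Not NE.
(None, Normal): Bailey can switch to None (0.1 → 2.7). Not NE.
(Light, None): Bailey can switch to Light (0.2 → 4.9). Not NE.
(Light, Light): Alex gets 6, best alternative 3.8; Bailey gets 4.9, best alternative 1.9. No profitable deviation — NE.
(Light, Normal): Alex can switch to None (3.5 → 3.9). Not NE.
(Normal, None): Alex can switch to None (4.2 → 5.9). Not NE.
(Normal, Light): Alex can switch to None (1.8 → 3.8). Not NE.
(Normal, Normal): Alex can switch to None (1.4 → 3.9). Not NE.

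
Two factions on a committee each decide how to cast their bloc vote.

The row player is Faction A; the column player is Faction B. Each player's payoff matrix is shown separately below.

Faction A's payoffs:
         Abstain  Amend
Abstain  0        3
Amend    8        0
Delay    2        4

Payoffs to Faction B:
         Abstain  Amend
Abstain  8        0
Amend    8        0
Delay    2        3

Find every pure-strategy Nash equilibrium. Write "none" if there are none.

The pure Nash equilibria are (Amend, Abstain), (Delay, Amend).

(Abstain, Abstain): Faction A can switch to Amend (0 → 8). Not NE.
(Abstain, Amend): Faction A can switch to Delay (3 → 4). Not NE.
(Amend, Abstain): Faction A gets 8, best alternative 2; Faction B gets 8, best alternative 0. No profitable deviation — NE.
(Amend, Amend): Faction A can switch to Abstain (0 → 3). Not NE.
(Delay, Abstain): Faction A can switch to Amend (2 → 8). Not NE.
(Delay, Amend): Faction A gets 4, best alternative 3; Faction B gets 3, best alternative 2. No profitable deviation — NE.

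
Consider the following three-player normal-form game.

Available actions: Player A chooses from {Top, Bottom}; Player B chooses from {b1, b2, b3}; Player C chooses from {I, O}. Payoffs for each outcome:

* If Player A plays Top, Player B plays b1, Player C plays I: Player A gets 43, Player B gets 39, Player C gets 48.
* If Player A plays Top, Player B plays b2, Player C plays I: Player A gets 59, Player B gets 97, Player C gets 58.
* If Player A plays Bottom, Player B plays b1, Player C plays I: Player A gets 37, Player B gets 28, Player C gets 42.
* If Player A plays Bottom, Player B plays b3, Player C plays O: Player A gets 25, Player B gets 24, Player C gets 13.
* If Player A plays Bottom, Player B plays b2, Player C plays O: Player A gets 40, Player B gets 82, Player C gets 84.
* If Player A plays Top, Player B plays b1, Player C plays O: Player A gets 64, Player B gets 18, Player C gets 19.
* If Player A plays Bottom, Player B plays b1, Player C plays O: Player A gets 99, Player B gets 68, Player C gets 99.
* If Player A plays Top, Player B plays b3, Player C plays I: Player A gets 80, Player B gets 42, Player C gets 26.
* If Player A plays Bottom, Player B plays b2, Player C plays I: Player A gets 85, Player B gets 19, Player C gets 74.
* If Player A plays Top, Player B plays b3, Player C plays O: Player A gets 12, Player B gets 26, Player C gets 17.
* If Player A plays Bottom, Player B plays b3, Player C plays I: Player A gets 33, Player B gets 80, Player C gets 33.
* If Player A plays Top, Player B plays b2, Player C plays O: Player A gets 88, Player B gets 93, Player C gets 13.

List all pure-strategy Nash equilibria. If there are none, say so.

For each player, find the best response to each opponent profile; mutual best responses are the pure NE.
Player A against (b1, I): payoffs 43, 37 → best response Top.
Player A against (b1, O): payoffs 64, 99 → best response Bottom.
Player A against (b2, I): payoffs 59, 85 → best response Bottom.
Player A against (b2, O): payoffs 88, 40 → best response Top.
Player A against (b3, I): payoffs 80, 33 → best response Top.
Player A against (b3, O): payoffs 12, 25 → best response Bottom.
Player B against (Top, I): payoffs 39, 97, 42 → best response b2.
Player B against (Top, O): payoffs 18, 93, 26 → best response b2.
Player B against (Bottom, I): payoffs 28, 19, 80 → best response b3.
Player B against (Bottom, O): payoffs 68, 82, 24 → best response b2.
Player C against (Top, b1): payoffs 48, 19 → best response I.
Player C against (Top, b2): payoffs 58, 13 → best response I.
Player C against (Top, b3): payoffs 26, 17 → best response I.
Player C against (Bottom, b1): payoffs 42, 99 → best response O.
Player C against (Bottom, b2): payoffs 74, 84 → best response O.
Player C against (Bottom, b3): payoffs 33, 13 → best response I.
No profile is a mutual best response for all players.

There is no pure-strategy Nash equilibrium.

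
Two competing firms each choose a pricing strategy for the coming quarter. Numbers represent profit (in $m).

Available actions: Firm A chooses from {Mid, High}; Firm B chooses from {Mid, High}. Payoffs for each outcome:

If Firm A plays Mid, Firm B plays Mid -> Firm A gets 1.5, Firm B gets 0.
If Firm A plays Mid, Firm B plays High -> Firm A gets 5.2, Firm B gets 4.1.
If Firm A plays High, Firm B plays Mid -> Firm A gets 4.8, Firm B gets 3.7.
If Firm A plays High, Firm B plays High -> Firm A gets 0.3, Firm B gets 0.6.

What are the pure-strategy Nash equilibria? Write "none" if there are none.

Firm A against Mid: payoffs 1.5, 4.8 → best response High.
Firm A against High: payoffs 5.2, 0.3 → best response Mid.
Firm B against Mid: payoffs 0, 4.1 → best response High.
Firm B against High: payoffs 3.7, 0.6 → best response Mid.
Mutual best responses: (Mid, High); (High, Mid).

The pure Nash equilibria are (Mid, High), (High, Mid).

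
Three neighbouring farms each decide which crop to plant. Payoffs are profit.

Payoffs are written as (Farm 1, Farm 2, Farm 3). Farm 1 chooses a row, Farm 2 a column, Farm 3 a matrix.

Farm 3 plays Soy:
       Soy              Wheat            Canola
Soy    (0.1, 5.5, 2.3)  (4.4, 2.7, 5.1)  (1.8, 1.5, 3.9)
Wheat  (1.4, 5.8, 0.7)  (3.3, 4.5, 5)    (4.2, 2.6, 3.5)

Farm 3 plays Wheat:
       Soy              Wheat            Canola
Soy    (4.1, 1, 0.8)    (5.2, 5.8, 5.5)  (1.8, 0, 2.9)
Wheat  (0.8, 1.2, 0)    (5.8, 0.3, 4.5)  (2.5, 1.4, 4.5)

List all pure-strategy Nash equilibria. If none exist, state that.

Pure-strategy Nash equilibria: (Wheat, Soy, Soy), (Wheat, Canola, Wheat)

(Soy, Soy, Soy): Farm 1 can switch to Wheat (0.1 → 1.4). Not NE.
(Soy, Soy, Wheat): Farm 2 can switch to Wheat (1 → 5.8). Not NE.
(Soy, Wheat, Soy): Farm 2 can switch to Soy (2.7 → 5.5). Not NE.
(Soy, Wheat, Wheat): Farm 1 can switch to Wheat (5.2 → 5.8). Not NE.
(Soy, Canola, Soy): Farm 1 can switch to Wheat (1.8 → 4.2). Not NE.
(Soy, Canola, Wheat): Farm 1 can switch to Wheat (1.8 → 2.5). Not NE.
(Wheat, Soy, Soy): Farm 1 gets 1.4, best alternative 0.1; Farm 2 gets 5.8, best alternative 4.5; Farm 3 gets 0.7, best alternative 0. No profitable deviation — NE.
(Wheat, Soy, Wheat): Farm 1 can switch to Soy (0.8 → 4.1). Not NE.
(Wheat, Wheat, Soy): Farm 1 can switch to Soy (3.3 → 4.4). Not NE.
(Wheat, Canola, Wheat): Farm 1 gets 2.5, best alternative 1.8; Farm 2 gets 1.4, best alternative 1.2; Farm 3 gets 4.5, best alternative 3.5. No profitable deviation — NE.
(The remaining 2 profiles each have a profitable deviation by the same check.)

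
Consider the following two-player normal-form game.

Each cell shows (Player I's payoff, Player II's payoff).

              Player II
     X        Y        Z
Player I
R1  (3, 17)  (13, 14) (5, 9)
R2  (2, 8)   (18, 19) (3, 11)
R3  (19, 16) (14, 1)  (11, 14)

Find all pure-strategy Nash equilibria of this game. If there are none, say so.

Player I against X: payoffs 3, 2, 19 → best response R3.
Player I against Y: payoffs 13, 18, 14 → best response R2.
Player I against Z: payoffs 5, 3, 11 → best response R3.
Player II against R1: payoffs 17, 14, 9 → best response X.
Player II against R2: payoffs 8, 19, 11 → best response Y.
Player II against R3: payoffs 16, 1, 14 → best response X.
Mutual best responses: (R2, Y); (R3, X).

Pure-strategy Nash equilibria: (R2, Y) and (R3, X)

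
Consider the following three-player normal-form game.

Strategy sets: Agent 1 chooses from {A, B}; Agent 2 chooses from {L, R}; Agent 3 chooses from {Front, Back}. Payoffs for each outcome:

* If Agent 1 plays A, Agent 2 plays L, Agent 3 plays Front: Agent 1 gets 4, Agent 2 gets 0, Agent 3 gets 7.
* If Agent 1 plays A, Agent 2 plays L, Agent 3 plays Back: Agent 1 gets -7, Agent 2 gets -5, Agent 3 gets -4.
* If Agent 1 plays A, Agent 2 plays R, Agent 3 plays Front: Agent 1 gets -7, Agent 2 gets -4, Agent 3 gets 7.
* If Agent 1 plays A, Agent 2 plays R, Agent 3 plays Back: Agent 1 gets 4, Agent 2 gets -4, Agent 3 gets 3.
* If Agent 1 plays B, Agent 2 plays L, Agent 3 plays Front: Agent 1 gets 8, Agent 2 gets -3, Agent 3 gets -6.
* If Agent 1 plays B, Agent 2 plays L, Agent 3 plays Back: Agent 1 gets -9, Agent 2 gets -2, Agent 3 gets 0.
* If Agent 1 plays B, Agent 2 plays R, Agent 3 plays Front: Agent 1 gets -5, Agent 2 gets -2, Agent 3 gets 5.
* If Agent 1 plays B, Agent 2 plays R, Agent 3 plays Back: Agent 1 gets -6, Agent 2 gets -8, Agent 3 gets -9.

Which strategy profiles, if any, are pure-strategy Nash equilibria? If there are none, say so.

Mark each player's best response to every combination of opponents' strategies; a profile where every player is best-responding is a pure Nash equilibrium.
Agent 1 against (L, Front): payoffs 4, 8 → best response B.
Agent 1 against (L, Back): payoffs -7, -9 → best response A.
Agent 1 against (R, Front): payoffs -7, -5 → best response B.
Agent 1 against (R, Back): payoffs 4, -6 → best response A.
Agent 2 against (A, Front): payoffs 0, -4 → best response L.
Agent 2 against (A, Back): payoffs -5, -4 → best response R.
Agent 2 against (B, Front): payoffs -3, -2 → best response R.
Agent 2 against (B, Back): payoffs -2, -8 → best response L.
Agent 3 against (A, L): payoffs 7, -4 → best response Front.
Agent 3 against (A, R): payoffs 7, 3 → best response Front.
Agent 3 against (B, L): payoffs -6, 0 → best response Back.
Agent 3 against (B, R): payoffs 5, -9 → best response Front.
Mutual best responses: (B, R, Front).

(B, R, Front)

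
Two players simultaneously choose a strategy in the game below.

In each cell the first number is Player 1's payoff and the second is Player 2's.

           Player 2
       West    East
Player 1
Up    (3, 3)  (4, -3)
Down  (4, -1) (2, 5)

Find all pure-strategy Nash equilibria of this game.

none

Check each profile: it is a Nash equilibrium iff no player can strictly gain by switching unilaterally.
(Up, West): Player 1 can switch to Down (3 → 4). Not NE.
(Up, East): Player 2 can switch to West (-3 → 3). Not NE.
(Down, West): Player 2 can switch to East (-1 → 5). Not NE.
(Down, East): Player 1 can switch to Up (2 → 4). Not NE.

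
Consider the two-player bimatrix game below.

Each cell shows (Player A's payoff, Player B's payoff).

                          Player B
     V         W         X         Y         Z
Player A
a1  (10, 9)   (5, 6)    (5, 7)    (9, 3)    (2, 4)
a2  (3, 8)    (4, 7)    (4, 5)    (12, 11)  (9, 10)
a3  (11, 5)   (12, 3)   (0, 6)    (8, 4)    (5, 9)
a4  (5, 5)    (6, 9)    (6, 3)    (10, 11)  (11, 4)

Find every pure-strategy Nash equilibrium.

(a2, Y)

Player A against V: payoffs 10, 3, 11, 5 → best response a3.
Player A against W: payoffs 5, 4, 12, 6 → best response a3.
Player A against X: payoffs 5, 4, 0, 6 → best response a4.
Player A against Y: payoffs 9, 12, 8, 10 → best response a2.
Player A against Z: payoffs 2, 9, 5, 11 → best response a4.
Player B against a1: payoffs 9, 6, 7, 3, 4 → best response V.
Player B against a2: payoffs 8, 7, 5, 11, 10 → best response Y.
Player B against a3: payoffs 5, 3, 6, 4, 9 → best response Z.
Player B against a4: payoffs 5, 9, 3, 11, 4 → best response Y.
Mutual best responses: (a2, Y).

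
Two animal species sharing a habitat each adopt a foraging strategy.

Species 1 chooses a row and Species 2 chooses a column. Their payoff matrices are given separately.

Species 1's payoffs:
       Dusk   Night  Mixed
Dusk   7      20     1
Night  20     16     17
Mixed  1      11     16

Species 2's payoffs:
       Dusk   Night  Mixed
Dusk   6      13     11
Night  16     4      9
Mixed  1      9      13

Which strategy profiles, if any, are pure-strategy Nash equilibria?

(Dusk, Dusk): Species 1 can switch to Night (7 → 20). Not NE.
(Dusk, Night): Species 1 gets 20, best alternative 16; Species 2 gets 13, best alternative 11. No profitable deviation — NE.
(Dusk, Mixed): Species 1 can switch to Night (1 → 17). Not NE.
(Night, Dusk): Species 1 gets 20, best alternative 7; Species 2 gets 16, best alternative 9. No profitable deviation — NE.
(Night, Night): Species 1 can switch to Dusk (16 → 20). Not NE.
(Night, Mixed): Species 2 can switch to Dusk (9 → 16). Not NE.
(Mixed, Dusk): Species 1 can switch to Dusk (1 → 7). Not NE.
(Mixed, Night): Species 1 can switch to Dusk (11 → 20). Not NE.
(Mixed, Mixed): Species 1 can switch to Night (16 → 17). Not NE.

(Dusk, Night) and (Night, Dusk)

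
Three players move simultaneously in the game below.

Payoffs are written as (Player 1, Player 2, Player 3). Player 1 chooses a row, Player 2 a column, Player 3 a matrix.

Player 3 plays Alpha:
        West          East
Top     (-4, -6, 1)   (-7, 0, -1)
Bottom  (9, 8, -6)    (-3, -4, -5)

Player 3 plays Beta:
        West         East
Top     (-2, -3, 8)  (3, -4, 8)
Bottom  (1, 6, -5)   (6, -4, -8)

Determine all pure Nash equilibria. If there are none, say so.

Pure NE: (Bottom, West, Beta)

(Top, West, Alpha): Player 1 can switch to Bottom (-4 → 9). Not NE.
(Top, West, Beta): Player 1 can switch to Bottom (-2 → 1). Not NE.
(Top, East, Alpha): Player 1 can switch to Bottom (-7 → -3). Not NE.
(Top, East, Beta): Player 1 can switch to Bottom (3 → 6). Not NE.
(Bottom, West, Alpha): Player 3 can switch to Beta (-6 → -5). Not NE.
(Bottom, West, Beta): Player 1 gets 1, best alternative -2; Player 2 gets 6, best alternative -4; Player 3 gets -5, best alternative -6. No profitable deviation — NE.
(Bottom, East, Alpha): Player 2 can switch to West (-4 → 8). Not NE.
(Bottom, East, Beta): Player 2 can switch to West (-4 → 6). Not NE.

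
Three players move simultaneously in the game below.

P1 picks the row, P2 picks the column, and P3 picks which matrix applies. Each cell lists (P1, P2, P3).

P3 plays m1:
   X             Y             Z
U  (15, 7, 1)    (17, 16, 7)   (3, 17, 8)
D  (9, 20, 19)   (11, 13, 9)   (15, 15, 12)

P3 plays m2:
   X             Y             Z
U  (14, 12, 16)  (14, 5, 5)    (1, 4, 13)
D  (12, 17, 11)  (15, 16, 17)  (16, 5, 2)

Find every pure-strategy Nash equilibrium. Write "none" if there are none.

Pure NE: (U, X, m2)

(U, X, m1): P2 can switch to Y (7 → 16). Not NE.
(U, X, m2): P1 gets 14, best alternative 12; P2 gets 12, best alternative 5; P3 gets 16, best alternative 1. No profitable deviation — NE.
(U, Y, m1): P2 can switch to Z (16 → 17). Not NE.
(U, Y, m2): P1 can switch to D (14 → 15). Not NE.
(U, Z, m1): P1 can switch to D (3 → 15). Not NE.
(U, Z, m2): P1 can switch to D (1 → 16). Not NE.
(D, X, m1): P1 can switch to U (9 → 15). Not NE.
(The remaining 5 profiles each have a profitable deviation by the same check.)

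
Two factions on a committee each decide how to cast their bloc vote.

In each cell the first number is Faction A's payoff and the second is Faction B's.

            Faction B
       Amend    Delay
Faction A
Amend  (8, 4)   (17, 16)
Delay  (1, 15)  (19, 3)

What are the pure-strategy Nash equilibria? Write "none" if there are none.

Faction A against Amend: payoffs 8, 1 → best response Amend.
Faction A against Delay: payoffs 17, 19 → best response Delay.
Faction B against Amend: payoffs 4, 16 → best response Delay.
Faction B against Delay: payoffs 15, 3 → best response Amend.
No profile is a mutual best response for all players.

none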